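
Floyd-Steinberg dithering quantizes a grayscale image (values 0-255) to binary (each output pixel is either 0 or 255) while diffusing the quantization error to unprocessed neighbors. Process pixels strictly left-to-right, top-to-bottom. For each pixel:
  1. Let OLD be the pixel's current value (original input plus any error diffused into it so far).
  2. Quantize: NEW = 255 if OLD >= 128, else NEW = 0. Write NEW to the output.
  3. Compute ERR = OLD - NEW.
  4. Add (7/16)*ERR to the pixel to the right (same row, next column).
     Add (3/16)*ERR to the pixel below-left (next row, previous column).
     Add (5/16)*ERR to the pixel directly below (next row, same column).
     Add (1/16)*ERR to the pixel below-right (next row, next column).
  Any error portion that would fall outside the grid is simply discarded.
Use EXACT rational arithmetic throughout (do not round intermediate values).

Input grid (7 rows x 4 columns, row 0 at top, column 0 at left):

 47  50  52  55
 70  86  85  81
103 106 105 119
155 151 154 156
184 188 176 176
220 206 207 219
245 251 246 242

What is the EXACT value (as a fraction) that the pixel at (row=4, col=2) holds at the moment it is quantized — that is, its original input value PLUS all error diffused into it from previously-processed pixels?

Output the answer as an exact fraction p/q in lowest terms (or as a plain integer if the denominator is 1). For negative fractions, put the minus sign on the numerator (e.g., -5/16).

(0,0): OLD=47 → NEW=0, ERR=47
(0,1): OLD=1129/16 → NEW=0, ERR=1129/16
(0,2): OLD=21215/256 → NEW=0, ERR=21215/256
(0,3): OLD=373785/4096 → NEW=0, ERR=373785/4096
(1,0): OLD=25067/256 → NEW=0, ERR=25067/256
(1,1): OLD=346861/2048 → NEW=255, ERR=-175379/2048
(1,2): OLD=6222833/65536 → NEW=0, ERR=6222833/65536
(1,3): OLD=163828327/1048576 → NEW=255, ERR=-103558553/1048576
(2,0): OLD=3851647/32768 → NEW=0, ERR=3851647/32768
(2,1): OLD=162097125/1048576 → NEW=255, ERR=-105289755/1048576
(2,2): OLD=140242041/2097152 → NEW=0, ERR=140242041/2097152
(2,3): OLD=4138216821/33554432 → NEW=0, ERR=4138216821/33554432
(3,0): OLD=2900862735/16777216 → NEW=255, ERR=-1377327345/16777216
(3,1): OLD=27807134289/268435456 → NEW=0, ERR=27807134289/268435456
(3,2): OLD=1018192836271/4294967296 → NEW=255, ERR=-77023824209/4294967296
(3,3): OLD=13116746066761/68719476736 → NEW=255, ERR=-4406720500919/68719476736
(4,0): OLD=763509197731/4294967296 → NEW=255, ERR=-331707462749/4294967296
(4,1): OLD=6119106428649/34359738368 → NEW=255, ERR=-2642626855191/34359738368
(4,2): OLD=144253829454409/1099511627776 → NEW=255, ERR=-136121635628471/1099511627776
Target (4,2): original=176, with diffused error = 144253829454409/1099511627776

Answer: 144253829454409/1099511627776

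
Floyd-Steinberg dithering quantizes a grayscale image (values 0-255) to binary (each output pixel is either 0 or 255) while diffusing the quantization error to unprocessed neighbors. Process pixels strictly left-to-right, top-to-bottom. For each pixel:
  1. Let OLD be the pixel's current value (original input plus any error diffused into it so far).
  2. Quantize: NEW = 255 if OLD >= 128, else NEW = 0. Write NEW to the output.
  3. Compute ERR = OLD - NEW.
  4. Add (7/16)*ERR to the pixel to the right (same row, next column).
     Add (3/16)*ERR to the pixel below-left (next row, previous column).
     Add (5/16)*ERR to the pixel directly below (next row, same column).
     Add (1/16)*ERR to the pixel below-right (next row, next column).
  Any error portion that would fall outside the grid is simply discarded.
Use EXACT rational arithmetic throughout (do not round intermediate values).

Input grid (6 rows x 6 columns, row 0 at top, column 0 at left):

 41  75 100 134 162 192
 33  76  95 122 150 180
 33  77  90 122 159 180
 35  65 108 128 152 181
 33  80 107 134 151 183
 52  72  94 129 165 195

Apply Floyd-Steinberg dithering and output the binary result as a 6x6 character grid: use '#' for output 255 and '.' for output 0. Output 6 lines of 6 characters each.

(0,0): OLD=41 → NEW=0, ERR=41
(0,1): OLD=1487/16 → NEW=0, ERR=1487/16
(0,2): OLD=36009/256 → NEW=255, ERR=-29271/256
(0,3): OLD=343967/4096 → NEW=0, ERR=343967/4096
(0,4): OLD=13024601/65536 → NEW=255, ERR=-3687079/65536
(0,5): OLD=175517039/1048576 → NEW=255, ERR=-91869841/1048576
(1,0): OLD=16189/256 → NEW=0, ERR=16189/256
(1,1): OLD=233131/2048 → NEW=0, ERR=233131/2048
(1,2): OLD=8560647/65536 → NEW=255, ERR=-8151033/65536
(1,3): OLD=19957947/262144 → NEW=0, ERR=19957947/262144
(1,4): OLD=2592884625/16777216 → NEW=255, ERR=-1685305455/16777216
(1,5): OLD=28227764391/268435456 → NEW=0, ERR=28227764391/268435456
(2,0): OLD=2428297/32768 → NEW=0, ERR=2428297/32768
(2,1): OLD=131728755/1048576 → NEW=0, ERR=131728755/1048576
(2,2): OLD=2138826521/16777216 → NEW=0, ERR=2138826521/16777216
(2,3): OLD=23482436753/134217728 → NEW=255, ERR=-10743083887/134217728
(2,4): OLD=502792420147/4294967296 → NEW=0, ERR=502792420147/4294967296
(2,5): OLD=17715835708309/68719476736 → NEW=255, ERR=192369140629/68719476736
(3,0): OLD=1370916345/16777216 → NEW=0, ERR=1370916345/16777216
(3,1): OLD=22621393541/134217728 → NEW=255, ERR=-11604127099/134217728
(3,2): OLD=110442217055/1073741824 → NEW=0, ERR=110442217055/1073741824
(3,3): OLD=12225498527645/68719476736 → NEW=255, ERR=-5297968040035/68719476736
(3,4): OLD=82670016612605/549755813888 → NEW=255, ERR=-57517715928835/549755813888
(3,5): OLD=1261521020921779/8796093022208 → NEW=255, ERR=-981482699741261/8796093022208
(4,0): OLD=90891232887/2147483648 → NEW=0, ERR=90891232887/2147483648
(4,1): OLD=3294818126219/34359738368 → NEW=0, ERR=3294818126219/34359738368
(4,2): OLD=177281490201905/1099511627776 → NEW=255, ERR=-103093974880975/1099511627776
(4,3): OLD=979844197273429/17592186044416 → NEW=0, ERR=979844197273429/17592186044416
(4,4): OLD=32913620298912933/281474976710656 → NEW=0, ERR=32913620298912933/281474976710656
(4,5): OLD=868067771387026019/4503599627370496 → NEW=255, ERR=-280350133592450461/4503599627370496
(5,0): OLD=45743055331793/549755813888 → NEW=0, ERR=45743055331793/549755813888
(5,1): OLD=2171465456633313/17592186044416 → NEW=0, ERR=2171465456633313/17592186044416
(5,2): OLD=19018933744600635/140737488355328 → NEW=255, ERR=-16869125786008005/140737488355328
(5,3): OLD=495532930035765433/4503599627370496 → NEW=0, ERR=495532930035765433/4503599627370496
(5,4): OLD=2175139108018268569/9007199254740992 → NEW=255, ERR=-121696701940684391/9007199254740992
(5,5): OLD=25500319274847813549/144115188075855872 → NEW=255, ERR=-11249053684495433811/144115188075855872
Row 0: ..#.##
Row 1: ..#.#.
Row 2: ...#.#
Row 3: .#.###
Row 4: ..#..#
Row 5: ..#.##

Answer: ..#.##
..#.#.
...#.#
.#.###
..#..#
..#.##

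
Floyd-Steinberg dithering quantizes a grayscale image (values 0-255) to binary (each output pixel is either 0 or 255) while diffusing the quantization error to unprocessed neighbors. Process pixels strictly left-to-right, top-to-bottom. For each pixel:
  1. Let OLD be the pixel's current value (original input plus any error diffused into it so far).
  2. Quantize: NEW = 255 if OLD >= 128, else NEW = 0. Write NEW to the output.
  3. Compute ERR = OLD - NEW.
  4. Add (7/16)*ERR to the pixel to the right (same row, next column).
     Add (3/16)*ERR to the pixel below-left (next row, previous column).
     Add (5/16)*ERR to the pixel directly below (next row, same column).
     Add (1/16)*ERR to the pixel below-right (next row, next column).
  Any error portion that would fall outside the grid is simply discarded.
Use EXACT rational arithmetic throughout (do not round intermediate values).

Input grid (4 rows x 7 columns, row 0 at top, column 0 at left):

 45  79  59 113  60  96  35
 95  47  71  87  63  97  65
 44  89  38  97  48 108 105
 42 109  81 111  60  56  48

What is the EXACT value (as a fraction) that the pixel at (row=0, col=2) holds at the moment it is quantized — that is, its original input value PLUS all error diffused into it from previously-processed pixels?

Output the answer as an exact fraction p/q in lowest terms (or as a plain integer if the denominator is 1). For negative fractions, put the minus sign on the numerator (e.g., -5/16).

Answer: 26157/256

Derivation:
(0,0): OLD=45 → NEW=0, ERR=45
(0,1): OLD=1579/16 → NEW=0, ERR=1579/16
(0,2): OLD=26157/256 → NEW=0, ERR=26157/256
Target (0,2): original=59, with diffused error = 26157/256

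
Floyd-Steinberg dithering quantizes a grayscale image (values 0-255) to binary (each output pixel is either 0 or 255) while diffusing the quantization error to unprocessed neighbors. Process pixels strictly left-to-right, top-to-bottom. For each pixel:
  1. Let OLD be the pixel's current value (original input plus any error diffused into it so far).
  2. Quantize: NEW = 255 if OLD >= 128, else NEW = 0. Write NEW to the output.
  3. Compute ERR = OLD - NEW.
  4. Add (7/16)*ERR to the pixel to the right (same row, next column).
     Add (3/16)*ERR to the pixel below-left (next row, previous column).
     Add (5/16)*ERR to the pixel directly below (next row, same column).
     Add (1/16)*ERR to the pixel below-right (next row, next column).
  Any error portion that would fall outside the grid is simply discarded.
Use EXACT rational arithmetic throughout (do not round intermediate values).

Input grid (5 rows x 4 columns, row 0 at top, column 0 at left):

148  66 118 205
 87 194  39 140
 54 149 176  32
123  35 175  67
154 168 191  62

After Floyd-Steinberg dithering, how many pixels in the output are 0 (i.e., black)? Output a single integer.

Answer: 11

Derivation:
(0,0): OLD=148 → NEW=255, ERR=-107
(0,1): OLD=307/16 → NEW=0, ERR=307/16
(0,2): OLD=32357/256 → NEW=0, ERR=32357/256
(0,3): OLD=1066179/4096 → NEW=255, ERR=21699/4096
(1,0): OLD=14633/256 → NEW=0, ERR=14633/256
(1,1): OLD=495647/2048 → NEW=255, ERR=-26593/2048
(1,2): OLD=4915851/65536 → NEW=0, ERR=4915851/65536
(1,3): OLD=191230909/1048576 → NEW=255, ERR=-76155971/1048576
(2,0): OLD=2275013/32768 → NEW=0, ERR=2275013/32768
(2,1): OLD=202326727/1048576 → NEW=255, ERR=-65060153/1048576
(2,2): OLD=331069187/2097152 → NEW=255, ERR=-203704573/2097152
(2,3): OLD=-956442665/33554432 → NEW=0, ERR=-956442665/33554432
(3,0): OLD=2232419189/16777216 → NEW=255, ERR=-2045770891/16777216
(3,1): OLD=-13854070613/268435456 → NEW=0, ERR=-13854070613/268435456
(3,2): OLD=484659832661/4294967296 → NEW=0, ERR=484659832661/4294967296
(3,3): OLD=6967513498835/68719476736 → NEW=0, ERR=6967513498835/68719476736
(4,0): OLD=456201080465/4294967296 → NEW=0, ERR=456201080465/4294967296
(4,1): OLD=7280108077875/34359738368 → NEW=255, ERR=-1481625205965/34359738368
(4,2): OLD=245392653054163/1099511627776 → NEW=255, ERR=-34982812028717/1099511627776
(4,3): OLD=1527309847620789/17592186044416 → NEW=0, ERR=1527309847620789/17592186044416
Output grid:
  Row 0: #..#  (2 black, running=2)
  Row 1: .#.#  (2 black, running=4)
  Row 2: .##.  (2 black, running=6)
  Row 3: #...  (3 black, running=9)
  Row 4: .##.  (2 black, running=11)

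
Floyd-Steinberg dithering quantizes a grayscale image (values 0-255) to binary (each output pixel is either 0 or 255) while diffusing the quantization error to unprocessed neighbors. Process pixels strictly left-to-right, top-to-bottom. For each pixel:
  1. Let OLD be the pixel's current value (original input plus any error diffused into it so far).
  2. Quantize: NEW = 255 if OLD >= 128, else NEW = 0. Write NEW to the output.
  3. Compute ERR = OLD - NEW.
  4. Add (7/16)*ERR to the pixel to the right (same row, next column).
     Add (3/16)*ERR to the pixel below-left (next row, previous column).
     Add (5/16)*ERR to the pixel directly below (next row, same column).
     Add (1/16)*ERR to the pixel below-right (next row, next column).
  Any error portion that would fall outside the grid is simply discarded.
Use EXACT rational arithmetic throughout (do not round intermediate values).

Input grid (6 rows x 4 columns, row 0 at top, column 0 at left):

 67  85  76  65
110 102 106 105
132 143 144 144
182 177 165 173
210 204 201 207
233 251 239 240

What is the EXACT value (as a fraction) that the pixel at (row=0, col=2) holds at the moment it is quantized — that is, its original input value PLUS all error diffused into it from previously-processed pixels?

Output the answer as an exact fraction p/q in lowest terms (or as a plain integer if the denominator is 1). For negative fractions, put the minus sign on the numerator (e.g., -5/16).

(0,0): OLD=67 → NEW=0, ERR=67
(0,1): OLD=1829/16 → NEW=0, ERR=1829/16
(0,2): OLD=32259/256 → NEW=0, ERR=32259/256
Target (0,2): original=76, with diffused error = 32259/256

Answer: 32259/256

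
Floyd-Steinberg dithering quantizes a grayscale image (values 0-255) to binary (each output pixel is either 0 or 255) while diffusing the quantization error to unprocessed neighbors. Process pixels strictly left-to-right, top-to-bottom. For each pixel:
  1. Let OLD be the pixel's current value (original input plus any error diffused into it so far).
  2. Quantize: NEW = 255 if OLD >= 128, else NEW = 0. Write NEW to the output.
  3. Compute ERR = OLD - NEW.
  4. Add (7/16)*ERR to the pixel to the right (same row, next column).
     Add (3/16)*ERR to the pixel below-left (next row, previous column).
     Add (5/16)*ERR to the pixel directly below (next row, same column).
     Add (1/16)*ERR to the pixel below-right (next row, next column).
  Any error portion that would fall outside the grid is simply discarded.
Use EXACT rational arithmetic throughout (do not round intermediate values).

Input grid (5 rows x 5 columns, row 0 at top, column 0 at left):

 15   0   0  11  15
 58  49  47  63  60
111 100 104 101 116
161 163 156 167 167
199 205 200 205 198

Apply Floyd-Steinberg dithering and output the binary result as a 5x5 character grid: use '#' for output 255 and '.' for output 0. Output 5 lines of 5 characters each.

Answer: .....
.....
#.##.
##.##
#.##.

Derivation:
(0,0): OLD=15 → NEW=0, ERR=15
(0,1): OLD=105/16 → NEW=0, ERR=105/16
(0,2): OLD=735/256 → NEW=0, ERR=735/256
(0,3): OLD=50201/4096 → NEW=0, ERR=50201/4096
(0,4): OLD=1334447/65536 → NEW=0, ERR=1334447/65536
(1,0): OLD=16363/256 → NEW=0, ERR=16363/256
(1,1): OLD=164845/2048 → NEW=0, ERR=164845/2048
(1,2): OLD=5624305/65536 → NEW=0, ERR=5624305/65536
(1,3): OLD=28409501/262144 → NEW=0, ERR=28409501/262144
(1,4): OLD=480426551/4194304 → NEW=0, ERR=480426551/4194304
(2,0): OLD=4786303/32768 → NEW=255, ERR=-3569537/32768
(2,1): OLD=102321125/1048576 → NEW=0, ERR=102321125/1048576
(2,2): OLD=3336337391/16777216 → NEW=255, ERR=-941852689/16777216
(2,3): OLD=36814993245/268435456 → NEW=255, ERR=-31636048035/268435456
(2,4): OLD=459591695435/4294967296 → NEW=0, ERR=459591695435/4294967296
(3,0): OLD=2436969231/16777216 → NEW=255, ERR=-1841220849/16777216
(3,1): OLD=17199481187/134217728 → NEW=255, ERR=-17026039453/134217728
(3,2): OLD=287588194609/4294967296 → NEW=0, ERR=287588194609/4294967296
(3,3): OLD=1512005866537/8589934592 → NEW=255, ERR=-678427454423/8589934592
(3,4): OLD=21786876466093/137438953472 → NEW=255, ERR=-13260056669267/137438953472
(4,0): OLD=302622293633/2147483648 → NEW=255, ERR=-244986036607/2147483648
(4,1): OLD=8324933952385/68719476736 → NEW=0, ERR=8324933952385/68719476736
(4,2): OLD=276184327684527/1099511627776 → NEW=255, ERR=-4191137398353/1099511627776
(4,3): OLD=2898247824243585/17592186044416 → NEW=255, ERR=-1587759617082495/17592186044416
(4,4): OLD=34741872374143239/281474976710656 → NEW=0, ERR=34741872374143239/281474976710656
Row 0: .....
Row 1: .....
Row 2: #.##.
Row 3: ##.##
Row 4: #.##.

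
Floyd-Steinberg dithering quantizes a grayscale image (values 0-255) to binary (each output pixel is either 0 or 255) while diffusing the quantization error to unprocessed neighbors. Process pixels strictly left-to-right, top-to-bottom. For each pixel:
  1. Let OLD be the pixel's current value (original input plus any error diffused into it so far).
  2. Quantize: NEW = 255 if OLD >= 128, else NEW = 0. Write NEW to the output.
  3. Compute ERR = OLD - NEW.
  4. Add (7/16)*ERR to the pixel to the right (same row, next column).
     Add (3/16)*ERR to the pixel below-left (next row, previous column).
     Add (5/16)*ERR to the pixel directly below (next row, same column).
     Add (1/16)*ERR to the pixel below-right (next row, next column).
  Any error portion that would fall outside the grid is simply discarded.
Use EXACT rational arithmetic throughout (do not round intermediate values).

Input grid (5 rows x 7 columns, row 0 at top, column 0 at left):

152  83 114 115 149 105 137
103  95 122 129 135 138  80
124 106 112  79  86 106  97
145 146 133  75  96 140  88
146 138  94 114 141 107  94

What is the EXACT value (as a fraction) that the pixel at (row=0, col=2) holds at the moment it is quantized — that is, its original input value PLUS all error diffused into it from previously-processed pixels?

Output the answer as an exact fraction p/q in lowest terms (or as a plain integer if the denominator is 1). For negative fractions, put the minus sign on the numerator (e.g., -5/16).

Answer: 33433/256

Derivation:
(0,0): OLD=152 → NEW=255, ERR=-103
(0,1): OLD=607/16 → NEW=0, ERR=607/16
(0,2): OLD=33433/256 → NEW=255, ERR=-31847/256
Target (0,2): original=114, with diffused error = 33433/256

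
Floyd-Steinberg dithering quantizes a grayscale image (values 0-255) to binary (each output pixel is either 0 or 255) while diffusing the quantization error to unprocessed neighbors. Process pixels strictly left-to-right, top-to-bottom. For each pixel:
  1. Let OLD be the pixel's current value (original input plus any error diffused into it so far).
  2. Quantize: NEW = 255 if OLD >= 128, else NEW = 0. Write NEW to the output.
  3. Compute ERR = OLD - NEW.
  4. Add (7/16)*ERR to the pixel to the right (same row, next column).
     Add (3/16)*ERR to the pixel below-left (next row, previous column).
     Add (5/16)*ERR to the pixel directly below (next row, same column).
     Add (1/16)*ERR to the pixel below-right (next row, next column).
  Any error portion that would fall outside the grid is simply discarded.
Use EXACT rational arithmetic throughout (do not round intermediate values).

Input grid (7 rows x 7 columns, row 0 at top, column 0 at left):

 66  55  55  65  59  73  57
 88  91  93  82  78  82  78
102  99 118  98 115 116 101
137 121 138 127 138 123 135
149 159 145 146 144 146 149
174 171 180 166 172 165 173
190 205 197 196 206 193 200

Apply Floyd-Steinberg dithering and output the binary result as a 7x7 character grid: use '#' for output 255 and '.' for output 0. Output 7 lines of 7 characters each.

(0,0): OLD=66 → NEW=0, ERR=66
(0,1): OLD=671/8 → NEW=0, ERR=671/8
(0,2): OLD=11737/128 → NEW=0, ERR=11737/128
(0,3): OLD=215279/2048 → NEW=0, ERR=215279/2048
(0,4): OLD=3440265/32768 → NEW=0, ERR=3440265/32768
(0,5): OLD=62354879/524288 → NEW=0, ERR=62354879/524288
(0,6): OLD=914634809/8388608 → NEW=0, ERR=914634809/8388608
(1,0): OLD=15917/128 → NEW=0, ERR=15917/128
(1,1): OLD=197563/1024 → NEW=255, ERR=-63557/1024
(1,2): OLD=3914199/32768 → NEW=0, ERR=3914199/32768
(1,3): OLD=25234699/131072 → NEW=255, ERR=-8188661/131072
(1,4): OLD=942426177/8388608 → NEW=0, ERR=942426177/8388608
(1,5): OLD=13107919761/67108864 → NEW=255, ERR=-4004840559/67108864
(1,6): OLD=100284795231/1073741824 → NEW=0, ERR=100284795231/1073741824
(2,0): OLD=2117177/16384 → NEW=255, ERR=-2060743/16384
(2,1): OLD=28702339/524288 → NEW=0, ERR=28702339/524288
(2,2): OLD=1373102921/8388608 → NEW=255, ERR=-765992119/8388608
(2,3): OLD=4500167233/67108864 → NEW=0, ERR=4500167233/67108864
(2,4): OLD=88235705681/536870912 → NEW=255, ERR=-48666376879/536870912
(2,5): OLD=1412633240667/17179869184 → NEW=0, ERR=1412633240667/17179869184
(2,6): OLD=44648645721389/274877906944 → NEW=255, ERR=-25445220549331/274877906944
(3,0): OLD=905627433/8388608 → NEW=0, ERR=905627433/8388608
(3,1): OLD=10761423733/67108864 → NEW=255, ERR=-6351336587/67108864
(3,2): OLD=45125865967/536870912 → NEW=0, ERR=45125865967/536870912
(3,3): OLD=347946704505/2147483648 → NEW=255, ERR=-199661625735/2147483648
(3,4): OLD=24355422350121/274877906944 → NEW=0, ERR=24355422350121/274877906944
(3,5): OLD=361602744979979/2199023255552 → NEW=255, ERR=-199148185185781/2199023255552
(3,6): OLD=2518861168523989/35184372088832 → NEW=0, ERR=2518861168523989/35184372088832
(4,0): OLD=177158619335/1073741824 → NEW=255, ERR=-96645545785/1073741824
(4,1): OLD=1933648960027/17179869184 → NEW=0, ERR=1933648960027/17179869184
(4,2): OLD=54195156597877/274877906944 → NEW=255, ERR=-15898709672843/274877906944
(4,3): OLD=249605546433175/2199023255552 → NEW=0, ERR=249605546433175/2199023255552
(4,4): OLD=3493053619759445/17592186044416 → NEW=255, ERR=-992953821566635/17592186044416
(4,5): OLD=63031562449103637/562949953421312 → NEW=0, ERR=63031562449103637/562949953421312
(4,6): OLD=1933820584174492451/9007199254740992 → NEW=255, ERR=-363015225784460509/9007199254740992
(5,0): OLD=45898059025537/274877906944 → NEW=255, ERR=-24195807245183/274877906944
(5,1): OLD=332474915372587/2199023255552 → NEW=255, ERR=-228276014793173/2199023255552
(5,2): OLD=2547815095853405/17592186044416 → NEW=255, ERR=-1938192345472675/17592186044416
(5,3): OLD=19572671344612657/140737488355328 → NEW=255, ERR=-16315388185995983/140737488355328
(5,4): OLD=1186528498391105211/9007199254740992 → NEW=255, ERR=-1110307311567847749/9007199254740992
(5,5): OLD=9725970906737038475/72057594037927936 → NEW=255, ERR=-8648715572934585205/72057594037927936
(5,6): OLD=132461842248549275589/1152921504606846976 → NEW=0, ERR=132461842248549275589/1152921504606846976
(6,0): OLD=5032370362691241/35184372088832 → NEW=255, ERR=-3939644519960919/35184372088832
(6,1): OLD=54838930227969213/562949953421312 → NEW=0, ERR=54838930227969213/562949953421312
(6,2): OLD=1593956671485127831/9007199254740992 → NEW=255, ERR=-702879138473825129/9007199254740992
(6,3): OLD=6891111129223353801/72057594037927936 → NEW=0, ERR=6891111129223353801/72057594037927936
(6,4): OLD=25878461240103293099/144115188075855872 → NEW=255, ERR=-10870911719239954261/144115188075855872
(6,5): OLD=2514819494978702521767/18446744073709551616 → NEW=255, ERR=-2189100243817233140313/18446744073709551616
(6,6): OLD=52088755522362621423649/295147905179352825856 → NEW=255, ERR=-23173960298372349169631/295147905179352825856
Row 0: .......
Row 1: .#.#.#.
Row 2: #.#.#.#
Row 3: .#.#.#.
Row 4: #.#.#.#
Row 5: ######.
Row 6: #.#.###

Answer: .......
.#.#.#.
#.#.#.#
.#.#.#.
#.#.#.#
######.
#.#.###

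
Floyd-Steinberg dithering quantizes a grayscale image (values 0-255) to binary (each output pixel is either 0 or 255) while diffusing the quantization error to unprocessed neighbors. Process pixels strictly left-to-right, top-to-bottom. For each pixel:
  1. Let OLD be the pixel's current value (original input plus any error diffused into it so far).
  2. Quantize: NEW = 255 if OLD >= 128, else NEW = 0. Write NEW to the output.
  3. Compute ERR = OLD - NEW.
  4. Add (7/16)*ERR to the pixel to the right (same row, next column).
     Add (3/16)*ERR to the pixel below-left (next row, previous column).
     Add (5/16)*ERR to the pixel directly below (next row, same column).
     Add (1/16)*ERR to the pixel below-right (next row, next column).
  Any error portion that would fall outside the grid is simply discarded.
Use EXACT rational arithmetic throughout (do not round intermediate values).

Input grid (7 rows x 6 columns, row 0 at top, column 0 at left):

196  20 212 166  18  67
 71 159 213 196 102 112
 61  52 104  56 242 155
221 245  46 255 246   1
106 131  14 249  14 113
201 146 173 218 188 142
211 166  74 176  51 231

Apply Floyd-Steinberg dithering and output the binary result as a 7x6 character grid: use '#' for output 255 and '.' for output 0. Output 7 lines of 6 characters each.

Answer: #.##..
.##.#.
....##
##.##.
.#.#.#
#####.
#..#.#

Derivation:
(0,0): OLD=196 → NEW=255, ERR=-59
(0,1): OLD=-93/16 → NEW=0, ERR=-93/16
(0,2): OLD=53621/256 → NEW=255, ERR=-11659/256
(0,3): OLD=598323/4096 → NEW=255, ERR=-446157/4096
(0,4): OLD=-1943451/65536 → NEW=0, ERR=-1943451/65536
(0,5): OLD=56650435/1048576 → NEW=0, ERR=56650435/1048576
(1,0): OLD=13177/256 → NEW=0, ERR=13177/256
(1,1): OLD=342991/2048 → NEW=255, ERR=-179249/2048
(1,2): OLD=9154683/65536 → NEW=255, ERR=-7556997/65536
(1,3): OLD=27028575/262144 → NEW=0, ERR=27028575/262144
(1,4): OLD=2368335165/16777216 → NEW=255, ERR=-1909854915/16777216
(1,5): OLD=20730298011/268435456 → NEW=0, ERR=20730298011/268435456
(2,0): OLD=1988181/32768 → NEW=0, ERR=1988181/32768
(2,1): OLD=34382967/1048576 → NEW=0, ERR=34382967/1048576
(2,2): OLD=1613518885/16777216 → NEW=0, ERR=1613518885/16777216
(2,3): OLD=13656002877/134217728 → NEW=0, ERR=13656002877/134217728
(2,4): OLD=1167645887543/4294967296 → NEW=255, ERR=72429227063/4294967296
(2,5): OLD=12328024466161/68719476736 → NEW=255, ERR=-5195442101519/68719476736
(3,0): OLD=4129022597/16777216 → NEW=255, ERR=-149167483/16777216
(3,1): OLD=36665828513/134217728 → NEW=255, ERR=2440307873/134217728
(3,2): OLD=112888093363/1073741824 → NEW=0, ERR=112888093363/1073741824
(3,3): OLD=23499642157913/68719476736 → NEW=255, ERR=5976175590233/68719476736
(3,4): OLD=154756487449017/549755813888 → NEW=255, ERR=14568754907577/549755813888
(3,5): OLD=-87769365621449/8796093022208 → NEW=0, ERR=-87769365621449/8796093022208
(4,0): OLD=228987490987/2147483648 → NEW=0, ERR=228987490987/2147483648
(4,1): OLD=6957497915311/34359738368 → NEW=255, ERR=-1804235368529/34359738368
(4,2): OLD=45436021907293/1099511627776 → NEW=0, ERR=45436021907293/1099511627776
(4,3): OLD=5379610462678449/17592186044416 → NEW=255, ERR=893603021352369/17592186044416
(4,4): OLD=13530156365999041/281474976710656 → NEW=0, ERR=13530156365999041/281474976710656
(4,5): OLD=597033956468106919/4503599627370496 → NEW=255, ERR=-551383948511369561/4503599627370496
(5,0): OLD=123407211764861/549755813888 → NEW=255, ERR=-16780520776579/549755813888
(5,1): OLD=2298403873755213/17592186044416 → NEW=255, ERR=-2187603567570867/17592186044416
(5,2): OLD=19386934152950559/140737488355328 → NEW=255, ERR=-16501125377658081/140737488355328
(5,3): OLD=874479295894008645/4503599627370496 → NEW=255, ERR=-273938609085467835/4503599627370496
(5,4): OLD=1410785056593024773/9007199254740992 → NEW=255, ERR=-886050753365928187/9007199254740992
(5,5): OLD=9181126951808310217/144115188075855872 → NEW=0, ERR=9181126951808310217/144115188075855872
(6,0): OLD=50143526058983175/281474976710656 → NEW=255, ERR=-21632593002234105/281474976710656
(6,1): OLD=313562722818637307/4503599627370496 → NEW=0, ERR=313562722818637307/4503599627370496
(6,2): OLD=876294654389322499/18014398509481984 → NEW=0, ERR=876294654389322499/18014398509481984
(6,3): OLD=43955388033181364247/288230376151711744 → NEW=255, ERR=-29543357885505130473/288230376151711744
(6,4): OLD=-75820948067907720265/4611686018427387904 → NEW=0, ERR=-75820948067907720265/4611686018427387904
(6,5): OLD=17529367214198246054305/73786976294838206464 → NEW=255, ERR=-1286311740985496594015/73786976294838206464
Row 0: #.##..
Row 1: .##.#.
Row 2: ....##
Row 3: ##.##.
Row 4: .#.#.#
Row 5: #####.
Row 6: #..#.#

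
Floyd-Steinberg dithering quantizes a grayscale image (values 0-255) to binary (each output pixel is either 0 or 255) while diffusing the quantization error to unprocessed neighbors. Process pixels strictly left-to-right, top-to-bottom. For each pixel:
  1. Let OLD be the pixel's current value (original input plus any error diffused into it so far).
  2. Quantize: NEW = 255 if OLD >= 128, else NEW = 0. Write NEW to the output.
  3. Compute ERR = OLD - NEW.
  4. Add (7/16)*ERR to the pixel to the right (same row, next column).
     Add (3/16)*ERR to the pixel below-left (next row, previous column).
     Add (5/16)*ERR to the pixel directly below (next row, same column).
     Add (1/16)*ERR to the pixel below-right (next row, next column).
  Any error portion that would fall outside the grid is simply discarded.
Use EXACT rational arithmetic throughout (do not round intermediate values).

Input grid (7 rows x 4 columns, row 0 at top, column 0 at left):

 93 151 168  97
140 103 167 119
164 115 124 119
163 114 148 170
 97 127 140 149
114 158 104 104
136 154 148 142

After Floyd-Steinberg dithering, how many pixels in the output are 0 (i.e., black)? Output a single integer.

(0,0): OLD=93 → NEW=0, ERR=93
(0,1): OLD=3067/16 → NEW=255, ERR=-1013/16
(0,2): OLD=35917/256 → NEW=255, ERR=-29363/256
(0,3): OLD=191771/4096 → NEW=0, ERR=191771/4096
(1,0): OLD=40241/256 → NEW=255, ERR=-25039/256
(1,1): OLD=50647/2048 → NEW=0, ERR=50647/2048
(1,2): OLD=9620515/65536 → NEW=255, ERR=-7091165/65536
(1,3): OLD=82967141/1048576 → NEW=0, ERR=82967141/1048576
(2,0): OLD=4524333/32768 → NEW=255, ERR=-3831507/32768
(2,1): OLD=47365183/1048576 → NEW=0, ERR=47365183/1048576
(2,2): OLD=264933819/2097152 → NEW=0, ERR=264933819/2097152
(2,3): OLD=6450268271/33554432 → NEW=255, ERR=-2106111889/33554432
(3,0): OLD=2263740637/16777216 → NEW=255, ERR=-2014449443/16777216
(3,1): OLD=24686390595/268435456 → NEW=0, ERR=24686390595/268435456
(3,2): OLD=939596339645/4294967296 → NEW=255, ERR=-155620320835/4294967296
(3,3): OLD=9787641651627/68719476736 → NEW=255, ERR=-7735824916053/68719476736
(4,0): OLD=329515044057/4294967296 → NEW=0, ERR=329515044057/4294967296
(4,1): OLD=6013165040779/34359738368 → NEW=255, ERR=-2748568243061/34359738368
(4,2): OLD=86114288063147/1099511627776 → NEW=0, ERR=86114288063147/1099511627776
(4,3): OLD=2565330941642013/17592186044416 → NEW=255, ERR=-1920676499684067/17592186044416
(5,0): OLD=67607059816329/549755813888 → NEW=0, ERR=67607059816329/549755813888
(5,1): OLD=3628992029024607/17592186044416 → NEW=255, ERR=-857015412301473/17592186044416
(5,2): OLD=718566759292195/8796093022208 → NEW=0, ERR=718566759292195/8796093022208
(5,3): OLD=31107778318588971/281474976710656 → NEW=0, ERR=31107778318588971/281474976710656
(6,0): OLD=46526680166357437/281474976710656 → NEW=255, ERR=-25249438894859843/281474976710656
(6,1): OLD=551844260884930811/4503599627370496 → NEW=0, ERR=551844260884930811/4503599627370496
(6,2): OLD=17640742061338962925/72057594037927936 → NEW=255, ERR=-733944418332660755/72057594037927936
(6,3): OLD=204281697865759189627/1152921504606846976 → NEW=255, ERR=-89713285808986789253/1152921504606846976
Output grid:
  Row 0: .##.  (2 black, running=2)
  Row 1: #.#.  (2 black, running=4)
  Row 2: #..#  (2 black, running=6)
  Row 3: #.##  (1 black, running=7)
  Row 4: .#.#  (2 black, running=9)
  Row 5: .#..  (3 black, running=12)
  Row 6: #.##  (1 black, running=13)

Answer: 13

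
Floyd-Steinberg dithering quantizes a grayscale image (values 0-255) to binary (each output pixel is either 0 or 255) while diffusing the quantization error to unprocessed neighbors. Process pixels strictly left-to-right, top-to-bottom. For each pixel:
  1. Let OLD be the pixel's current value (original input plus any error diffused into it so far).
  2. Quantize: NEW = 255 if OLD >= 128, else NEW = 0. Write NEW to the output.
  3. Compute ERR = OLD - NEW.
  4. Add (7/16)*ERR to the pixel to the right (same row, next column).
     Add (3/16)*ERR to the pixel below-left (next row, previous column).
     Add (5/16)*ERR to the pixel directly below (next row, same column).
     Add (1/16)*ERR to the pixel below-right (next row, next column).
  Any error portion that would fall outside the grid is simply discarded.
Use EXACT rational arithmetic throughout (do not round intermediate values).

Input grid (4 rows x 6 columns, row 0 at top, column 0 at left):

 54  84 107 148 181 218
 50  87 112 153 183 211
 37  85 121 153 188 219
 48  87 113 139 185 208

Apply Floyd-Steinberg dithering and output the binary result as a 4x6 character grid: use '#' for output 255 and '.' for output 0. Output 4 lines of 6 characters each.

(0,0): OLD=54 → NEW=0, ERR=54
(0,1): OLD=861/8 → NEW=0, ERR=861/8
(0,2): OLD=19723/128 → NEW=255, ERR=-12917/128
(0,3): OLD=212685/2048 → NEW=0, ERR=212685/2048
(0,4): OLD=7419803/32768 → NEW=255, ERR=-936037/32768
(0,5): OLD=107742525/524288 → NEW=255, ERR=-25950915/524288
(1,0): OLD=11143/128 → NEW=0, ERR=11143/128
(1,1): OLD=146609/1024 → NEW=255, ERR=-114511/1024
(1,2): OLD=1891973/32768 → NEW=0, ERR=1891973/32768
(1,3): OLD=26089953/131072 → NEW=255, ERR=-7333407/131072
(1,4): OLD=1231491523/8388608 → NEW=255, ERR=-907603517/8388608
(1,5): OLD=19651017317/134217728 → NEW=255, ERR=-14574503323/134217728
(2,0): OLD=708395/16384 → NEW=0, ERR=708395/16384
(2,1): OLD=44688777/524288 → NEW=0, ERR=44688777/524288
(2,2): OLD=1332570331/8388608 → NEW=255, ERR=-806524709/8388608
(2,3): OLD=5152241859/67108864 → NEW=0, ERR=5152241859/67108864
(2,4): OLD=352017111753/2147483648 → NEW=255, ERR=-195591218487/2147483648
(2,5): OLD=4757337406991/34359738368 → NEW=255, ERR=-4004395876849/34359738368
(3,0): OLD=650062715/8388608 → NEW=0, ERR=650062715/8388608
(3,1): OLD=8872803807/67108864 → NEW=255, ERR=-8239956513/67108864
(3,2): OLD=26284515597/536870912 → NEW=0, ERR=26284515597/536870912
(3,3): OLD=5543084786343/34359738368 → NEW=255, ERR=-3218648497497/34359738368
(3,4): OLD=27075874404551/274877906944 → NEW=0, ERR=27075874404551/274877906944
(3,5): OLD=919113284101193/4398046511104 → NEW=255, ERR=-202388576230327/4398046511104
Row 0: ..#.##
Row 1: .#.###
Row 2: ..#.##
Row 3: .#.#.#

Answer: ..#.##
.#.###
..#.##
.#.#.#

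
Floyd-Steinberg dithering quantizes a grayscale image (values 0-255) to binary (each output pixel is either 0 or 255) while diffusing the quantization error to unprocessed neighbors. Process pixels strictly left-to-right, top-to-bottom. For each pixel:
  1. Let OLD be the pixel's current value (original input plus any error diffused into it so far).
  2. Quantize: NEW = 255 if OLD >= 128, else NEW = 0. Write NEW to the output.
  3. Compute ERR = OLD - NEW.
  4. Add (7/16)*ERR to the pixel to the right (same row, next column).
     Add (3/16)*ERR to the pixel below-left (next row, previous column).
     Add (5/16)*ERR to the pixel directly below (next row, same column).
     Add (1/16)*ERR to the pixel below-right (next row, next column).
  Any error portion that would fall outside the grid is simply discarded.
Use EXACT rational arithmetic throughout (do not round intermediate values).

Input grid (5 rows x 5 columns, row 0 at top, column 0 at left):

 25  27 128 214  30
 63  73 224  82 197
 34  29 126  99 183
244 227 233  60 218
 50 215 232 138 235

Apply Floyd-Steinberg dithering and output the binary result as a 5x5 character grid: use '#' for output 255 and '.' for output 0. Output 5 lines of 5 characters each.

(0,0): OLD=25 → NEW=0, ERR=25
(0,1): OLD=607/16 → NEW=0, ERR=607/16
(0,2): OLD=37017/256 → NEW=255, ERR=-28263/256
(0,3): OLD=678703/4096 → NEW=255, ERR=-365777/4096
(0,4): OLD=-594359/65536 → NEW=0, ERR=-594359/65536
(1,0): OLD=19949/256 → NEW=0, ERR=19949/256
(1,1): OLD=204411/2048 → NEW=0, ERR=204411/2048
(1,2): OLD=14338839/65536 → NEW=255, ERR=-2372841/65536
(1,3): OLD=7773195/262144 → NEW=0, ERR=7773195/262144
(1,4): OLD=845393345/4194304 → NEW=255, ERR=-224154175/4194304
(2,0): OLD=2525305/32768 → NEW=0, ERR=2525305/32768
(2,1): OLD=96457155/1048576 → NEW=0, ERR=96457155/1048576
(2,2): OLD=2797238793/16777216 → NEW=255, ERR=-1480951287/16777216
(2,3): OLD=15398576139/268435456 → NEW=0, ERR=15398576139/268435456
(2,4): OLD=829999463821/4294967296 → NEW=255, ERR=-265217196659/4294967296
(3,0): OLD=4787060969/16777216 → NEW=255, ERR=508870889/16777216
(3,1): OLD=34531809717/134217728 → NEW=255, ERR=306289077/134217728
(3,2): OLD=957428084183/4294967296 → NEW=255, ERR=-137788576297/4294967296
(3,3): OLD=401969942719/8589934592 → NEW=0, ERR=401969942719/8589934592
(3,4): OLD=30616063925787/137438953472 → NEW=255, ERR=-4430869209573/137438953472
(4,0): OLD=128647885191/2147483648 → NEW=0, ERR=128647885191/2147483648
(4,1): OLD=16341669361927/68719476736 → NEW=255, ERR=-1181797205753/68719476736
(4,2): OLD=245595129732681/1099511627776 → NEW=255, ERR=-34780335350199/1099511627776
(4,3): OLD=2299905353456391/17592186044416 → NEW=255, ERR=-2186102087869689/17592186044416
(4,4): OLD=48831383060478129/281474976710656 → NEW=255, ERR=-22944736000739151/281474976710656
Row 0: ..##.
Row 1: ..#.#
Row 2: ..#.#
Row 3: ###.#
Row 4: .####

Answer: ..##.
..#.#
..#.#
###.#
.####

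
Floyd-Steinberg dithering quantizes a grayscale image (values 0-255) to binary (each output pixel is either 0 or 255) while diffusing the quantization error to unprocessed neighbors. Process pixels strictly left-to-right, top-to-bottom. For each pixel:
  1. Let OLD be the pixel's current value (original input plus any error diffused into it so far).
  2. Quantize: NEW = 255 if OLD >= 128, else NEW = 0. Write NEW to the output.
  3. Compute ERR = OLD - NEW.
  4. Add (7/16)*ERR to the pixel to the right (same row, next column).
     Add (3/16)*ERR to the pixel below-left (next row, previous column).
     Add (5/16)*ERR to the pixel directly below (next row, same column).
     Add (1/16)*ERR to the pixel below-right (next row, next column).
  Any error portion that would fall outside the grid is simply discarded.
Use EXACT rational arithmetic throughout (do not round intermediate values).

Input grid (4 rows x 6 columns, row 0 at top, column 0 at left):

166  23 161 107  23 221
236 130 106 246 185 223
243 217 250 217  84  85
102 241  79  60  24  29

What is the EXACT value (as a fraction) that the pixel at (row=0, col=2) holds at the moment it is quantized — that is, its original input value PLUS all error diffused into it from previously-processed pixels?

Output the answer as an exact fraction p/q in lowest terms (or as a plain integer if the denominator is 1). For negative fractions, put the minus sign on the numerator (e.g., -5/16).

Answer: 39431/256

Derivation:
(0,0): OLD=166 → NEW=255, ERR=-89
(0,1): OLD=-255/16 → NEW=0, ERR=-255/16
(0,2): OLD=39431/256 → NEW=255, ERR=-25849/256
Target (0,2): original=161, with diffused error = 39431/256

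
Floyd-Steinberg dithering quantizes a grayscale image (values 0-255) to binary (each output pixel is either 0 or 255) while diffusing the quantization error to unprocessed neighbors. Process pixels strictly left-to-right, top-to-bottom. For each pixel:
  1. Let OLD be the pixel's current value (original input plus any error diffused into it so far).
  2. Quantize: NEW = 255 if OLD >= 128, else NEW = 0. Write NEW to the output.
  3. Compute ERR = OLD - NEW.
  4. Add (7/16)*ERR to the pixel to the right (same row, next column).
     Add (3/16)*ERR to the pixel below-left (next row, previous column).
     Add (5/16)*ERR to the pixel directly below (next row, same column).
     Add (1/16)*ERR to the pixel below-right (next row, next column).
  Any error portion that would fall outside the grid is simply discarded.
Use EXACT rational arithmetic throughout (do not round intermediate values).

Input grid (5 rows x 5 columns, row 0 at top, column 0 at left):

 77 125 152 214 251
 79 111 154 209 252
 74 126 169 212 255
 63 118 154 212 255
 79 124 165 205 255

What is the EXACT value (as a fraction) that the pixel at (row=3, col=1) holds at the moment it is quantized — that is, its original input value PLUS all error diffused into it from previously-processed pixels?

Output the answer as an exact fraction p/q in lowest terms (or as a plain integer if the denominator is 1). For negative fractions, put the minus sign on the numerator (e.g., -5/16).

(0,0): OLD=77 → NEW=0, ERR=77
(0,1): OLD=2539/16 → NEW=255, ERR=-1541/16
(0,2): OLD=28125/256 → NEW=0, ERR=28125/256
(0,3): OLD=1073419/4096 → NEW=255, ERR=28939/4096
(0,4): OLD=16652109/65536 → NEW=255, ERR=-59571/65536
(1,0): OLD=21761/256 → NEW=0, ERR=21761/256
(1,1): OLD=293895/2048 → NEW=255, ERR=-228345/2048
(1,2): OLD=8838035/65536 → NEW=255, ERR=-7873645/65536
(1,3): OLD=43343319/262144 → NEW=255, ERR=-23503401/262144
(1,4): OLD=893101477/4194304 → NEW=255, ERR=-176446043/4194304
(2,0): OLD=2610237/32768 → NEW=0, ERR=2610237/32768
(2,1): OLD=114078575/1048576 → NEW=0, ERR=114078575/1048576
(2,2): OLD=2605054477/16777216 → NEW=255, ERR=-1673135603/16777216
(2,3): OLD=33542273495/268435456 → NEW=0, ERR=33542273495/268435456
(2,4): OLD=1249482358561/4294967296 → NEW=255, ERR=154265698081/4294967296
(3,0): OLD=1816838253/16777216 → NEW=0, ERR=1816838253/16777216
(3,1): OLD=24918286057/134217728 → NEW=255, ERR=-9307234583/134217728
Target (3,1): original=118, with diffused error = 24918286057/134217728

Answer: 24918286057/134217728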